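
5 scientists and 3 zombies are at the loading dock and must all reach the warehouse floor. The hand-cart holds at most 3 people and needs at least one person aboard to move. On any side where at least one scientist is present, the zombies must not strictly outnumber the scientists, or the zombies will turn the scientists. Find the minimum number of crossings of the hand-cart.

Counting alone: each trip to the warehouse floor takes at most 3 across and each return brings at least 1 back, so after t trips out (and t−1 returns) at most 3t − (t−1) of the 8 are across; that first reaches 8 at t = 4, so at least 7 crossings are needed.
The plan below uses exactly 7 crossings, so it is optimal:
1. 2 zombies → the warehouse floor.  (the loading dock: 5S 1Z; the warehouse floor: 0S 2Z)
2. 1 zombie ← the loading dock.  (the loading dock: 5S 2Z; the warehouse floor: 0S 1Z)
3. 2 scientists and 1 zombie → the warehouse floor.  (the loading dock: 3S 1Z; the warehouse floor: 2S 2Z)
4. 1 zombie ← the loading dock.  (the loading dock: 3S 2Z; the warehouse floor: 2S 1Z)
5. 1 scientist and 2 zombies → the warehouse floor.  (the loading dock: 2S 0Z; the warehouse floor: 3S 3Z)
6. 1 zombie ← the loading dock.  (the loading dock: 2S 1Z; the warehouse floor: 3S 2Z)
7. 2 scientists and 1 zombie → the warehouse floor.  (the loading dock: 0S 0Z; the warehouse floor: 5S 3Z)

7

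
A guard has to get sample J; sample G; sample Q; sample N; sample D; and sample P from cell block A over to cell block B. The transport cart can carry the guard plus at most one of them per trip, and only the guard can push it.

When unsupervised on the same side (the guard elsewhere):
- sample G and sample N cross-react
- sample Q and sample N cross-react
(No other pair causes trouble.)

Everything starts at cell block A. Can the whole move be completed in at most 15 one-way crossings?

Yes

Yes — this plan uses 13 crossings (≤ 15):
1. Guard goes to cell block B with sample N.  [cell block A: sample D, sample G, sample J, sample P, sample Q | cell block B: sample N]
2. Guard goes back to cell block A alone.  [cell block A: sample D, sample G, sample J, sample P, sample Q | cell block B: sample N]
3. Guard goes to cell block B with sample J.  [cell block A: sample D, sample G, sample P, sample Q | cell block B: sample J, sample N]
4. Guard goes back to cell block A alone.  [cell block A: sample D, sample G, sample P, sample Q | cell block B: sample J, sample N]
5. Guard goes to cell block B with sample G.  [cell block A: sample D, sample P, sample Q | cell block B: sample G, sample J, sample N]
6. Guard goes back to cell block A with sample N.  [cell block A: sample D, sample N, sample P, sample Q | cell block B: sample G, sample J]
7. Guard goes to cell block B with sample Q.  [cell block A: sample D, sample N, sample P | cell block B: sample G, sample J, sample Q]
8. Guard goes back to cell block A alone.  [cell block A: sample D, sample N, sample P | cell block B: sample G, sample J, sample Q]
9. Guard goes to cell block B with sample D.  [cell block A: sample N, sample P | cell block B: sample D, sample G, sample J, sample Q]
10. Guard goes back to cell block A alone.  [cell block A: sample N, sample P | cell block B: sample D, sample G, sample J, sample Q]
11. Guard goes to cell block B with sample P.  [cell block A: sample N | cell block B: sample D, sample G, sample J, sample P, sample Q]
12. Guard goes back to cell block A alone.  [cell block A: sample N | cell block B: sample D, sample G, sample J, sample P, sample Q]
13. Guard goes to cell block B with sample N.  [cell block A: — | cell block B: sample D, sample G, sample J, sample N, sample P, sample Q]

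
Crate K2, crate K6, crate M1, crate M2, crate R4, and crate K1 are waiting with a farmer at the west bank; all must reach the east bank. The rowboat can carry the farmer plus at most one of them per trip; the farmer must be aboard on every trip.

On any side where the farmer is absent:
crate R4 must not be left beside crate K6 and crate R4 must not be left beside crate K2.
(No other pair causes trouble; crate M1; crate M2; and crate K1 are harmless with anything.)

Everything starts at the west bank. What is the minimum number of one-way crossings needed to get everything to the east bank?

13

Counting alone: the farmer can take at most 1 across per trip to the east bank, so moving all 6 needs at least 6 loaded trips out, with a return between consecutive ones — at least 11 crossings.
The safety rule pushes this higher. Following every safe sequence of crossings, the most of the 6 that can be at the east bank as the rowboat arrives there on crossing 11 is 5 — never all 6.
So no plan with fewer than 13 crossings exists, and this one achieves 13:
1. Farmer goes to the east bank with crate R4.  [the west bank: crate K1, crate K2, crate K6, crate M1, crate M2 | the east bank: crate R4]
2. Farmer goes back to the west bank alone.  [the west bank: crate K1, crate K2, crate K6, crate M1, crate M2 | the east bank: crate R4]
3. Farmer goes to the east bank with crate K2.  [the west bank: crate K1, crate K6, crate M1, crate M2 | the east bank: crate K2, crate R4]
4. Farmer goes back to the west bank with crate R4.  [the west bank: crate K1, crate K6, crate M1, crate M2, crate R4 | the east bank: crate K2]
5. Farmer goes to the east bank with crate K6.  [the west bank: crate K1, crate M1, crate M2, crate R4 | the east bank: crate K2, crate K6]
6. Farmer goes back to the west bank alone.  [the west bank: crate K1, crate M1, crate M2, crate R4 | the east bank: crate K2, crate K6]
7. Farmer goes to the east bank with crate M1.  [the west bank: crate K1, crate M2, crate R4 | the east bank: crate K2, crate K6, crate M1]
8. Farmer goes back to the west bank alone.  [the west bank: crate K1, crate M2, crate R4 | the east bank: crate K2, crate K6, crate M1]
9. Farmer goes to the east bank with crate M2.  [the west bank: crate K1, crate R4 | the east bank: crate K2, crate K6, crate M1, crate M2]
10. Farmer goes back to the west bank alone.  [the west bank: crate K1, crate R4 | the east bank: crate K2, crate K6, crate M1, crate M2]
11. Farmer goes to the east bank with crate K1.  [the west bank: crate R4 | the east bank: crate K1, crate K2, crate K6, crate M1, crate M2]
12. Farmer goes back to the west bank alone.  [the west bank: crate R4 | the east bank: crate K1, crate K2, crate K6, crate M1, crate M2]
13. Farmer goes to the east bank with crate R4.  [the west bank: — | the east bank: crate K1, crate K2, crate K6, crate M1, crate M2, crate R4]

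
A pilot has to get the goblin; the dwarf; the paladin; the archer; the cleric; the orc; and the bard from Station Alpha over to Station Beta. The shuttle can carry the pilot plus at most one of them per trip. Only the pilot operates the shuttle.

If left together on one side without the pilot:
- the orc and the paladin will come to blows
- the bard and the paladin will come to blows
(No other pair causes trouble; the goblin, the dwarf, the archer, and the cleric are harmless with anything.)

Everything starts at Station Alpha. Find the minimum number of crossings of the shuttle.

Counting alone: the pilot can take at most 1 across per trip to Station Beta, so moving all 7 needs at least 7 loaded trips out, with a return between consecutive ones — at least 13 crossings.
The safety rule pushes this higher. Following every safe sequence of crossings, the most of the 7 that can be at Station Beta as the shuttle arrives there on crossing 13 is 6 — never all 7.
So no plan with fewer than 15 crossings exists, and this one achieves 15:
1. Pilot goes to Station Beta with the paladin.
2. Pilot goes back to Station Alpha alone.
3. Pilot goes to Station Beta with the goblin.
4. Pilot goes back to Station Alpha alone.
5. Pilot goes to Station Beta with the dwarf.
6. Pilot goes back to Station Alpha alone.
7. Pilot goes to Station Beta with the archer.
8. Pilot goes back to Station Alpha alone.
9. Pilot goes to Station Beta with the cleric.
10. Pilot goes back to Station Alpha alone.
11. Pilot goes to Station Beta with the orc.
12. Pilot goes back to Station Alpha with the paladin.
13. Pilot goes to Station Beta with the bard.
14. Pilot goes back to Station Alpha alone.
15. Pilot goes to Station Beta with the paladin.

15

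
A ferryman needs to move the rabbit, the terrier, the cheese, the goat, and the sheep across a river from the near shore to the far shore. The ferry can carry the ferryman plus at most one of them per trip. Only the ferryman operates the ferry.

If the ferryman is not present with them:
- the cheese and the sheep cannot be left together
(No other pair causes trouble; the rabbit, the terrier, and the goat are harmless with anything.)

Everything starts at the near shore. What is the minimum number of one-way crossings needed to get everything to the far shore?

Counting alone: the ferryman can take at most 1 across per trip to the far shore, so moving all 5 needs at least 5 loaded trips out, with a return between consecutive ones — at least 9 crossings.
The plan below uses exactly 9 crossings, so it is optimal:
1. Ferryman goes to the far shore with the cheese.
2. Ferryman goes back to the near shore alone.
3. Ferryman goes to the far shore with the rabbit.
4. Ferryman goes back to the near shore alone.
5. Ferryman goes to the far shore with the terrier.
6. Ferryman goes back to the near shore alone.
7. Ferryman goes to the far shore with the goat.
8. Ferryman goes back to the near shore alone.
9. Ferryman goes to the far shore with the sheep.

9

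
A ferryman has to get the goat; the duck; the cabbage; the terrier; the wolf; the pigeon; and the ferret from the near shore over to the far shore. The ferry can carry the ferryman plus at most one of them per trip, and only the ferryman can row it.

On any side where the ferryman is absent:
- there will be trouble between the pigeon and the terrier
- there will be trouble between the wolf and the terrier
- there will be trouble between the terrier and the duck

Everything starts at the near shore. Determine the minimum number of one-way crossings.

impossible

Following every safe sequence of crossings from the start, the most of the 7 that can be at the far shore as the ferry arrives there on crossings 1, 3, 5, 7, 9 is 1, 2, 3, 4, 5 respectively; the best ever achieved is 5 of 7.
From crossing 11 on, no configuration arises that was not already reachable earlier: only 72 distinct safe configurations (who is on which side, and where the ferry is) can ever be reached, none of them has everyone across, and every continuation just revisits them. So no valid plan exists.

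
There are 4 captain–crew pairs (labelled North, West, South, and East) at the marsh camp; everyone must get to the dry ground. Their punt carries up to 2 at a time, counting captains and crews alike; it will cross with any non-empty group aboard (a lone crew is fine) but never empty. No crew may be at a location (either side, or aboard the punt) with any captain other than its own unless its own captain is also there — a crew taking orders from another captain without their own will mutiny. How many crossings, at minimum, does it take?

Following every safe sequence of crossings from the start, the most of the 8 that can be at the dry ground as the punt arrives there on crossings 1, 3, 5 is 2, 3, 4 respectively; the best ever achieved is 4 of 8.
From crossing 7 on, no configuration arises that was not already reachable earlier: only 44 distinct safe configurations (who is on which side, and where the punt is) can ever be reached, none of them has everyone across, and every continuation just revisits them. So no valid plan exists.

impossible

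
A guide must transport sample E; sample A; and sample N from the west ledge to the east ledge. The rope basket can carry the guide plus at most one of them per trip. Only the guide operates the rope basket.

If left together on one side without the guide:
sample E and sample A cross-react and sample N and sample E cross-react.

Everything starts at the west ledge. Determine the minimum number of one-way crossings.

7

Counting alone: the guide can take at most 1 across per trip to the east ledge, so moving all 3 needs at least 3 loaded trips out, with a return between consecutive ones — at least 5 crossings.
The safety rule pushes this higher. Following every safe sequence of crossings, the most of the 3 that can be at the east ledge as the rope basket arrives there on crossing 5 is 2 — never all 3.
So no plan with fewer than 7 crossings exists, and this one achieves 7:
1. Guide goes to the east ledge with sample E.  [the west ledge: sample A, sample N | the east ledge: sample E]
2. Guide goes back to the west ledge alone.  [the west ledge: sample A, sample N | the east ledge: sample E]
3. Guide goes to the east ledge with sample A.  [the west ledge: sample N | the east ledge: sample A, sample E]
4. Guide goes back to the west ledge with sample E.  [the west ledge: sample E, sample N | the east ledge: sample A]
5. Guide goes to the east ledge with sample N.  [the west ledge: sample E | the east ledge: sample A, sample N]
6. Guide goes back to the west ledge alone.  [the west ledge: sample E | the east ledge: sample A, sample N]
7. Guide goes to the east ledge with sample E.  [the west ledge: — | the east ledge: sample A, sample E, sample N]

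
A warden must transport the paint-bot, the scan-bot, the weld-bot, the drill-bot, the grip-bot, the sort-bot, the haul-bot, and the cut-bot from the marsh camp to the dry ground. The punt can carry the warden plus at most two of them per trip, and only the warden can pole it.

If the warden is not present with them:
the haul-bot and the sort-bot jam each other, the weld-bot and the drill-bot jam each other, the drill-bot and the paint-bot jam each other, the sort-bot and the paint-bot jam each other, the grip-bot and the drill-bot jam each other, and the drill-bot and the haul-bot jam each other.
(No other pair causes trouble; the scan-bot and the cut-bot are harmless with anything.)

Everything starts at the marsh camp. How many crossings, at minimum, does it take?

9

Counting alone: the warden can take at most 2 across per trip to the dry ground, so moving all 8 needs at least 4 loaded trips out, with a return between consecutive ones — at least 7 crossings.
The safety rule pushes this higher. Following every safe sequence of crossings, the most of the 8 that can be at the dry ground as the punt arrives there on crossing 7 is 7 — never all 8.
So no plan with fewer than 9 crossings exists, and this one achieves 9:
1. Warden goes to the dry ground with the drill-bot and the sort-bot.
2. Warden goes back to the marsh camp alone.
3. Warden goes to the dry ground with the paint-bot and the weld-bot.
4. Warden goes back to the marsh camp with the drill-bot and the sort-bot.
5. Warden goes to the dry ground with the grip-bot and the haul-bot.
6. Warden goes back to the marsh camp alone.
7. Warden goes to the dry ground with the cut-bot and the scan-bot.
8. Warden goes back to the marsh camp alone.
9. Warden goes to the dry ground with the drill-bot and the sort-bot.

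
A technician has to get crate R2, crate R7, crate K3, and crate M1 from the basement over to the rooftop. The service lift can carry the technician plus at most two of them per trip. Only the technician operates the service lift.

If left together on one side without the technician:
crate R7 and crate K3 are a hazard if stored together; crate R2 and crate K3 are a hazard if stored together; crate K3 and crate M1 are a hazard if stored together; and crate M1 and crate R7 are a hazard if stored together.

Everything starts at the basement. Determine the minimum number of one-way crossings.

Counting alone: the technician can take at most 2 across per trip to the rooftop, so moving all 4 needs at least 2 loaded trips out, with a return between consecutive ones — at least 3 crossings.
The safety rule pushes this higher. Following every safe sequence of crossings, the most of the 4 that can be at the rooftop as the service lift arrives there on crossing 3 is 3 — never all 4.
So no plan with fewer than 5 crossings exists, and this one achieves 5:
1. Technician goes to the rooftop with crate K3 and crate R7.
2. Technician goes back to the basement with crate R7.
3. Technician goes to the rooftop with crate R2 and crate R7.
4. Technician goes back to the basement with crate K3.
5. Technician goes to the rooftop with crate K3 and crate M1.

5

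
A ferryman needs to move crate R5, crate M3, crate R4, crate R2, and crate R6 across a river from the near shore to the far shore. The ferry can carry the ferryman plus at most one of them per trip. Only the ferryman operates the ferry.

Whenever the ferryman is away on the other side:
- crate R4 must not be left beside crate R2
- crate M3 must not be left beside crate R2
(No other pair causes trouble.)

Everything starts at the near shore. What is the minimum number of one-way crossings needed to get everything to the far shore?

11

Counting alone: the ferryman can take at most 1 across per trip to the far shore, so moving all 5 needs at least 5 loaded trips out, with a return between consecutive ones — at least 9 crossings.
The safety rule pushes this higher. Following every safe sequence of crossings, the most of the 5 that can be at the far shore as the ferry arrives there on crossing 9 is 4 — never all 5.
So no plan with fewer than 11 crossings exists, and this one achieves 11:
1. Ferryman goes to the far shore with crate R2.
2. Ferryman goes back to the near shore alone.
3. Ferryman goes to the far shore with crate R5.
4. Ferryman goes back to the near shore alone.
5. Ferryman goes to the far shore with crate M3.
6. Ferryman goes back to the near shore with crate R2.
7. Ferryman goes to the far shore with crate R4.
8. Ferryman goes back to the near shore alone.
9. Ferryman goes to the far shore with crate R6.
10. Ferryman goes back to the near shore alone.
11. Ferryman goes to the far shore with crate R2.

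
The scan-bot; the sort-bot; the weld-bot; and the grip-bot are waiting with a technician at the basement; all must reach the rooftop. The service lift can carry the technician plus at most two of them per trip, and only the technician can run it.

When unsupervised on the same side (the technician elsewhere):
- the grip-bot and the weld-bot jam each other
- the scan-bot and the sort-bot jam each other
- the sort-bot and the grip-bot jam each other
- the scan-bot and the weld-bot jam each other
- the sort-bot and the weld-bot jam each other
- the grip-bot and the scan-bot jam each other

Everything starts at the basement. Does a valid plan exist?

No

Whatever the first load, the items left behind include a forbidden pair without the technician. No opening move is safe, so no plan exists.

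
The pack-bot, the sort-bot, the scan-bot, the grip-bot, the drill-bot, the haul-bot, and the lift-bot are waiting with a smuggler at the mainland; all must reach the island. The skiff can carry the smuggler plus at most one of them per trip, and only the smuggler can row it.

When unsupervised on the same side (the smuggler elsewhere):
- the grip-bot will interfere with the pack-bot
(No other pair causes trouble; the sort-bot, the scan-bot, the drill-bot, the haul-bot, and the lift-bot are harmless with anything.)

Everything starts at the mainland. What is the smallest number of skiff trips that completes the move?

Counting alone: the smuggler can take at most 1 across per trip to the island, so moving all 7 needs at least 7 loaded trips out, with a return between consecutive ones — at least 13 crossings.
The plan below uses exactly 13 crossings, so it is optimal:
1. Smuggler goes to the island with the pack-bot.
2. Smuggler goes back to the mainland alone.
3. Smuggler goes to the island with the sort-bot.
4. Smuggler goes back to the mainland alone.
5. Smuggler goes to the island with the scan-bot.
6. Smuggler goes back to the mainland alone.
7. Smuggler goes to the island with the drill-bot.
8. Smuggler goes back to the mainland alone.
9. Smuggler goes to the island with the haul-bot.
10. Smuggler goes back to the mainland alone.
11. Smuggler goes to the island with the lift-bot.
12. Smuggler goes back to the mainland alone.
13. Smuggler goes to the island with the grip-bot.

13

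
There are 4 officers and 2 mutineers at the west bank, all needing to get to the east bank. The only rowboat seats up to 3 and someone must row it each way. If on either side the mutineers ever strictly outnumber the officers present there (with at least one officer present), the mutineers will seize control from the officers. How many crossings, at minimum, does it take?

Counting alone: each trip to the east bank takes at most 3 across and each return brings at least 1 back, so after t trips out (and t−1 returns) at most 3t − (t−1) of the 6 are across; that first reaches 6 at t = 3, so at least 5 crossings are needed.
The plan below uses exactly 5 crossings, so it is optimal:
1. 2 mutineers → the east bank.  (the west bank: 4O 0M; the east bank: 0O 2M)
2. 1 mutineer ← the west bank.  (the west bank: 4O 1M; the east bank: 0O 1M)
3. 2 officers and 1 mutineer → the east bank.  (the west bank: 2O 0M; the east bank: 2O 2M)
4. 1 mutineer ← the west bank.  (the west bank: 2O 1M; the east bank: 2O 1M)
5. 2 officers and 1 mutineer → the east bank.  (the west bank: 0O 0M; the east bank: 4O 2M)

5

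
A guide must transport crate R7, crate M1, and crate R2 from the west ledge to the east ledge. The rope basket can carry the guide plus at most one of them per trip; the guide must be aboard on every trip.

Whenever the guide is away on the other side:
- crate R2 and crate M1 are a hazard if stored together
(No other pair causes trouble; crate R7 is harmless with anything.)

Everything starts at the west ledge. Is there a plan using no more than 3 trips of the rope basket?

Counting alone: the guide can take at most 1 across per trip to the east ledge, so moving all 3 needs at least 3 loaded trips out, with a return between consecutive ones — at least 5 crossings.
Since 3 < 5, 3 crossings cannot be enough. (The shortest complete plan in fact takes 5:)
1. Guide goes to the east ledge with crate M1.
2. Guide goes back to the west ledge alone.
3. Guide goes to the east ledge with crate R7.
4. Guide goes back to the west ledge alone.
5. Guide goes to the east ledge with crate R2.

No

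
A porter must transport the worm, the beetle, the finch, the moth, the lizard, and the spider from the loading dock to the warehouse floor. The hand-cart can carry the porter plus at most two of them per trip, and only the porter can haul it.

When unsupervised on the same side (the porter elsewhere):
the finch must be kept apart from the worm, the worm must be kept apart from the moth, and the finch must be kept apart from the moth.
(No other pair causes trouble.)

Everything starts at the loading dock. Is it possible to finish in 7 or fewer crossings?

Counting alone: the porter can take at most 2 across per trip to the warehouse floor, so moving all 6 needs at least 3 loaded trips out, with a return between consecutive ones — at least 5 crossings.
The safety rule pushes this higher. Following every safe sequence of crossings, the most of the 6 that can be at the warehouse floor as the hand-cart arrives there on crossings 5, 7 is 4, 5 respectively — never all 6.
So the move cannot be finished within 7 crossings. (The shortest complete plan takes 9:)
1. Porter goes to the warehouse floor with the finch and the worm.  [the loading dock: the beetle, the lizard, the moth, the spider | the warehouse floor: the finch, the worm]
2. Porter goes back to the loading dock with the worm.  [the loading dock: the beetle, the lizard, the moth, the spider, the worm | the warehouse floor: the finch]
3. Porter goes to the warehouse floor with the beetle and the worm.  [the loading dock: the lizard, the moth, the spider | the warehouse floor: the beetle, the finch, the worm]
4. Porter goes back to the loading dock with the worm.  [the loading dock: the lizard, the moth, the spider, the worm | the warehouse floor: the beetle, the finch]
5. Porter goes to the warehouse floor with the lizard and the worm.  [the loading dock: the moth, the spider | the warehouse floor: the beetle, the finch, the lizard, the worm]
6. Porter goes back to the loading dock with the worm.  [the loading dock: the moth, the spider, the worm | the warehouse floor: the beetle, the finch, the lizard]
7. Porter goes to the warehouse floor with the spider and the worm.  [the loading dock: the moth | the warehouse floor: the beetle, the finch, the lizard, the spider, the worm]
8. Porter goes back to the loading dock with the worm.  [the loading dock: the moth, the worm | the warehouse floor: the beetle, the finch, the lizard, the spider]
9. Porter goes to the warehouse floor with the moth and the worm.  [the loading dock: — | the warehouse floor: the beetle, the finch, the lizard, the moth, the spider, the worm]

No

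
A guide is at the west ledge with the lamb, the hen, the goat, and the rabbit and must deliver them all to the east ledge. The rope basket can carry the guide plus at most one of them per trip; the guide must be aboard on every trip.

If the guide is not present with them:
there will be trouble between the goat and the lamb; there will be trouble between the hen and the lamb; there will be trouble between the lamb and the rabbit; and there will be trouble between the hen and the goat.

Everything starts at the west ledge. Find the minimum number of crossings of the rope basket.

Whatever the first load, the items left behind include a forbidden pair without the guide. No opening move is safe, so no plan exists.

impossible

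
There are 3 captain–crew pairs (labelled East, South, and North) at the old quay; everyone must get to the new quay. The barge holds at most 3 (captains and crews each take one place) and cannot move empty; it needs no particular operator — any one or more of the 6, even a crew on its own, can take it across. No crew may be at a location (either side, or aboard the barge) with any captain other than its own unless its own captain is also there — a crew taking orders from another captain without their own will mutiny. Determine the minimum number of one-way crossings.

5

Counting alone: each trip to the new quay takes at most 3 across and each return brings at least 1 back, so after t trips out (and t−1 returns) at most 3t − (t−1) of the 6 are across; that first reaches 6 at t = 3, so at least 5 crossings are needed.
The plan below uses exactly 5 crossings, so it is optimal:
1. captain East and crew East cross → the new quay.
2. captain East crosses ← the old quay.
3. captain East, captain North, and captain South cross → the new quay.
4. crew East crosses ← the old quay.
5. crew East, crew North, and crew South cross → the new quay.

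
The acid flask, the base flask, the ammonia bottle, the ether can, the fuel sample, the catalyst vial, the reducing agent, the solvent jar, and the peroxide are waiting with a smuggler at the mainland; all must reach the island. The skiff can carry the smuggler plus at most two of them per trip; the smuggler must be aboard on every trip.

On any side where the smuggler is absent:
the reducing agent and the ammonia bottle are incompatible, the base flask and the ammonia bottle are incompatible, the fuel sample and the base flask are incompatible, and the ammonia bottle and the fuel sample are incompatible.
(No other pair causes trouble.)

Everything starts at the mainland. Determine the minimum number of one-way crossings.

15

Counting alone: the smuggler can take at most 2 across per trip to the island, so moving all 9 needs at least 5 loaded trips out, with a return between consecutive ones — at least 9 crossings.
The safety rule pushes this higher. Following every safe sequence of crossings, the most of the 9 that can be at the island as the skiff arrives there on crossings 9, 11, 13 is 6, 7, 8 respectively — never all 9.
So no plan with fewer than 15 crossings exists, and this one achieves 15:
1. Smuggler goes to the island with the ammonia bottle and the base flask.  [the mainland: the acid flask, the catalyst vial, the ether can, the fuel sample, the peroxide, the reducing agent, the solvent jar | the island: the ammonia bottle, the base flask]
2. Smuggler goes back to the mainland with the base flask.  [the mainland: the acid flask, the base flask, the catalyst vial, the ether can, the fuel sample, the peroxide, the reducing agent, the solvent jar | the island: the ammonia bottle]
3. Smuggler goes to the island with the acid flask and the base flask.  [the mainland: the catalyst vial, the ether can, the fuel sample, the peroxide, the reducing agent, the solvent jar | the island: the acid flask, the ammonia bottle, the base flask]
4. Smuggler goes back to the mainland with the base flask.  [the mainland: the base flask, the catalyst vial, the ether can, the fuel sample, the peroxide, the reducing agent, the solvent jar | the island: the acid flask, the ammonia bottle]
5. Smuggler goes to the island with the base flask and the ether can.  [the mainland: the catalyst vial, the fuel sample, the peroxide, the reducing agent, the solvent jar | the island: the acid flask, the ammonia bottle, the base flask, the ether can]
6. Smuggler goes back to the mainland with the base flask.  [the mainland: the base flask, the catalyst vial, the fuel sample, the peroxide, the reducing agent, the solvent jar | the island: the acid flask, the ammonia bottle, the ether can]
7. Smuggler goes to the island with the base flask and the catalyst vial.  [the mainland: the fuel sample, the peroxide, the reducing agent, the solvent jar | the island: the acid flask, the ammonia bottle, the base flask, the catalyst vial, the ether can]
8. Smuggler goes back to the mainland with the base flask.  [the mainland: the base flask, the fuel sample, the peroxide, the reducing agent, the solvent jar | the island: the acid flask, the ammonia bottle, the catalyst vial, the ether can]
9. Smuggler goes to the island with the base flask and the reducing agent.  [the mainland: the fuel sample, the peroxide, the solvent jar | the island: the acid flask, the ammonia bottle, the base flask, the catalyst vial, the ether can, the reducing agent]
10. Smuggler goes back to the mainland with the ammonia bottle.  [the mainland: the ammonia bottle, the fuel sample, the peroxide, the solvent jar | the island: the acid flask, the base flask, the catalyst vial, the ether can, the reducing agent]
11. Smuggler goes to the island with the ammonia bottle and the solvent jar.  [the mainland: the fuel sample, the peroxide | the island: the acid flask, the ammonia bottle, the base flask, the catalyst vial, the ether can, the reducing agent, the solvent jar]
12. Smuggler goes back to the mainland with the ammonia bottle.  [the mainland: the ammonia bottle, the fuel sample, the peroxide | the island: the acid flask, the base flask, the catalyst vial, the ether can, the reducing agent, the solvent jar]
13. Smuggler goes to the island with the ammonia bottle and the peroxide.  [the mainland: the fuel sample | the island: the acid flask, the ammonia bottle, the base flask, the catalyst vial, the ether can, the peroxide, the reducing agent, the solvent jar]
14. Smuggler goes back to the mainland with the ammonia bottle.  [the mainland: the ammonia bottle, the fuel sample | the island: the acid flask, the base flask, the catalyst vial, the ether can, the peroxide, the reducing agent, the solvent jar]
15. Smuggler goes to the island with the ammonia bottle and the fuel sample.  [the mainland: — | the island: the acid flask, the ammonia bottle, the base flask, the catalyst vial, the ether can, the fuel sample, the peroxide, the reducing agent, the solvent jar]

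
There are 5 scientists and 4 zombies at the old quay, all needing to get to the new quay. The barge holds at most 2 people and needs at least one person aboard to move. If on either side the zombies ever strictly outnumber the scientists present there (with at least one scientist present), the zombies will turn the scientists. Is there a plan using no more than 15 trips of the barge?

Yes — this plan uses 15 crossings (≤ 15):
1. 2 zombies → the new quay.  (the old quay: 5S 2Z; the new quay: 0S 2Z)
2. 1 zombie ← the old quay.  (the old quay: 5S 3Z; the new quay: 0S 1Z)
3. 2 zombies → the new quay.  (the old quay: 5S 1Z; the new quay: 0S 3Z)
4. 1 zombie ← the old quay.  (the old quay: 5S 2Z; the new quay: 0S 2Z)
5. 2 scientists → the new quay.  (the old quay: 3S 2Z; the new quay: 2S 2Z)
6. 1 zombie ← the old quay.  (the old quay: 3S 3Z; the new quay: 2S 1Z)
7. 1 scientist and 1 zombie → the new quay.  (the old quay: 2S 2Z; the new quay: 3S 2Z)
8. 1 scientist ← the old quay.  (the old quay: 3S 2Z; the new quay: 2S 2Z)
9. 1 scientist and 1 zombie → the new quay.  (the old quay: 2S 1Z; the new quay: 3S 3Z)
10. 1 zombie ← the old quay.  (the old quay: 2S 2Z; the new quay: 3S 2Z)
11. 1 scientist and 1 zombie → the new quay.  (the old quay: 1S 1Z; the new quay: 4S 3Z)
12. 1 scientist ← the old quay.  (the old quay: 2S 1Z; the new quay: 3S 3Z)
13. 1 scientist and 1 zombie → the new quay.  (the old quay: 1S 0Z; the new quay: 4S 4Z)
14. 1 zombie ← the old quay.  (the old quay: 1S 1Z; the new quay: 4S 3Z)
15. 1 scientist and 1 zombie → the new quay.  (the old quay: 0S 0Z; the new quay: 5S 4Z)

Yes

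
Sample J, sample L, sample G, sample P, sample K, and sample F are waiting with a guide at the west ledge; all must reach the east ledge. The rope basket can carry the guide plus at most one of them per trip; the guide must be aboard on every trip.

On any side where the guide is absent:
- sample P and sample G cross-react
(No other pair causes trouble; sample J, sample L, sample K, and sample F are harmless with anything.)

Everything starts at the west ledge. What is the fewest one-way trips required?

Counting alone: the guide can take at most 1 across per trip to the east ledge, so moving all 6 needs at least 6 loaded trips out, with a return between consecutive ones — at least 11 crossings.
The plan below uses exactly 11 crossings, so it is optimal:
1. Guide goes to the east ledge with sample G.
2. Guide goes back to the west ledge alone.
3. Guide goes to the east ledge with sample J.
4. Guide goes back to the west ledge alone.
5. Guide goes to the east ledge with sample L.
6. Guide goes back to the west ledge alone.
7. Guide goes to the east ledge with sample K.
8. Guide goes back to the west ledge alone.
9. Guide goes to the east ledge with sample F.
10. Guide goes back to the west ledge alone.
11. Guide goes to the east ledge with sample P.

11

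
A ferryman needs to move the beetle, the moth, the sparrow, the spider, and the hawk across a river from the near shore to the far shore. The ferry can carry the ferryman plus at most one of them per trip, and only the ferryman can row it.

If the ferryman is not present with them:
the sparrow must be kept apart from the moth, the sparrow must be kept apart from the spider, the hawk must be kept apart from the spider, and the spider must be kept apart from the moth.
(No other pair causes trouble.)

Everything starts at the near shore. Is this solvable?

Whatever the first load, the items left behind include a forbidden pair without the ferryman. No opening move is safe, so no plan exists.

No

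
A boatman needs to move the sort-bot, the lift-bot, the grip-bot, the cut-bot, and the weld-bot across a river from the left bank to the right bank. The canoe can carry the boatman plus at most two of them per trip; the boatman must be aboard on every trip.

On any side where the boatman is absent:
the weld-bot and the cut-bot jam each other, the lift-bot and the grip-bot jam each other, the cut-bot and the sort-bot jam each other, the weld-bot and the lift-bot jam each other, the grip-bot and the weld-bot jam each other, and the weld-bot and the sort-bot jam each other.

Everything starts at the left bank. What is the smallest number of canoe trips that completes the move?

impossible

Whatever the first load, the items left behind include a forbidden pair without the boatman. No opening move is safe, so no plan exists.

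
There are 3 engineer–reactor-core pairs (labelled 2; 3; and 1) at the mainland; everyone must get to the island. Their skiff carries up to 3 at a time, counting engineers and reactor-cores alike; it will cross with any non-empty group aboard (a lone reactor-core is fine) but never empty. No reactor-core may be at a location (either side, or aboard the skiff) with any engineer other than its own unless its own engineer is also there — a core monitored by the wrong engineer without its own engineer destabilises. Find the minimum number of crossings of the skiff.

Counting alone: each trip to the island takes at most 3 across and each return brings at least 1 back, so after t trips out (and t−1 returns) at most 3t − (t−1) of the 6 are across; that first reaches 6 at t = 3, so at least 5 crossings are needed.
The plan below uses exactly 5 crossings, so it is optimal:
1. engineer 2 and reactor-core 2 cross → the island.
2. engineer 2 crosses ← the mainland.
3. engineer 1, engineer 2, and engineer 3 cross → the island.
4. reactor-core 2 crosses ← the mainland.
5. reactor-core 1, reactor-core 2, and reactor-core 3 cross → the island.

5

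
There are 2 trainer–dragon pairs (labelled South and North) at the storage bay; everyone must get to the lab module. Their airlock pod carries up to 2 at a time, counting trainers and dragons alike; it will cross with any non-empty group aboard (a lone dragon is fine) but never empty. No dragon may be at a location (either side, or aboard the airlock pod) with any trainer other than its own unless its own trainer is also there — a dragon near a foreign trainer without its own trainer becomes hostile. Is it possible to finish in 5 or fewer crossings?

Yes

Yes — this plan uses 5 crossings (≤ 5):
1. dragon South and trainer South cross → the lab module.
2. trainer South crosses ← the storage bay.
3. trainer North and trainer South cross → the lab module.
4. trainer North crosses ← the storage bay.
5. dragon North and trainer North cross → the lab module.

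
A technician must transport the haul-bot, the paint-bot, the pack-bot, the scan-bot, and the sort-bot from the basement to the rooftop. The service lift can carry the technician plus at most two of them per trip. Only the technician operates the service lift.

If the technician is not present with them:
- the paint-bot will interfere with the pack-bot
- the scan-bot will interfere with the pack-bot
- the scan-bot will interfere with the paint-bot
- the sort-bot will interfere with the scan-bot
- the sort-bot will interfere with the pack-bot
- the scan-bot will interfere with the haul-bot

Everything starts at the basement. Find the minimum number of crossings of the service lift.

Counting alone: the technician can take at most 2 across per trip to the rooftop, so moving all 5 needs at least 3 loaded trips out, with a return between consecutive ones — at least 5 crossings.
The safety rule pushes this higher. Following every safe sequence of crossings, the most of the 5 that can be at the rooftop as the service lift arrives there on crossing 5 is 4 — never all 5.
So no plan with fewer than 7 crossings exists, and this one achieves 7:
1. Technician goes to the rooftop with the pack-bot and the scan-bot.
2. Technician goes back to the basement with the pack-bot.
3. Technician goes to the rooftop with the haul-bot and the pack-bot.
4. Technician goes back to the basement with the scan-bot.
5. Technician goes to the rooftop with the paint-bot and the sort-bot.
6. Technician goes back to the basement with the pack-bot.
7. Technician goes to the rooftop with the pack-bot and the scan-bot.

7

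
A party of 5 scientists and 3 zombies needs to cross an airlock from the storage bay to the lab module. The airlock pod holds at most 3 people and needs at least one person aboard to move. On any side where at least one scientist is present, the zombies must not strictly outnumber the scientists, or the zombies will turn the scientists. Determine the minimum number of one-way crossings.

Counting alone: each trip to the lab module takes at most 3 across and each return brings at least 1 back, so after t trips out (and t−1 returns) at most 3t − (t−1) of the 8 are across; that first reaches 8 at t = 4, so at least 7 crossings are needed.
The plan below uses exactly 7 crossings, so it is optimal:
1. 2 zombies → the lab module.  (the storage bay: 5S 1Z; the lab module: 0S 2Z)
2. 1 zombie ← the storage bay.  (the storage bay: 5S 2Z; the lab module: 0S 1Z)
3. 2 scientists and 1 zombie → the lab module.  (the storage bay: 3S 1Z; the lab module: 2S 2Z)
4. 1 zombie ← the storage bay.  (the storage bay: 3S 2Z; the lab module: 2S 1Z)
5. 1 scientist and 2 zombies → the lab module.  (the storage bay: 2S 0Z; the lab module: 3S 3Z)
6. 1 zombie ← the storage bay.  (the storage bay: 2S 1Z; the lab module: 3S 2Z)
7. 2 scientists and 1 zombie → the lab module.  (the storage bay: 0S 0Z; the lab module: 5S 3Z)

7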